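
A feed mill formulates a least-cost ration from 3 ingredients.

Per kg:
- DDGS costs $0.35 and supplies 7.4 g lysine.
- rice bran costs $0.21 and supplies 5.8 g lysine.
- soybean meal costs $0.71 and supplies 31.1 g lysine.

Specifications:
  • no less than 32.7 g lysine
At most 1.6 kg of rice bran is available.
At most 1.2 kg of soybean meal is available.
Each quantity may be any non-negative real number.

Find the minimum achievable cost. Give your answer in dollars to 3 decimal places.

Set it up as a linear program. Let x1 = kg of DDGS, x2 = kg of rice bran, x3 = kg of soybean meal.
Minimise 0.35x1 + 0.21x2 + 0.71x3 s.t.:
  7.4x1 + 5.8x2 + 31.1x3 ≥ 32.7   (lysine)
  x2 ≤ 1.6
  x3 ≤ 1.2
  x1, x2, x3 ≥ 0.
The minimum-cost mix takes nothing from DDGS, rice bran — only soybean meal. Binding constraint: lysine.
So soybean meal = 1.05145 kg.
Hence cost = 0.71·1.05145 = $0.74653.

$0.747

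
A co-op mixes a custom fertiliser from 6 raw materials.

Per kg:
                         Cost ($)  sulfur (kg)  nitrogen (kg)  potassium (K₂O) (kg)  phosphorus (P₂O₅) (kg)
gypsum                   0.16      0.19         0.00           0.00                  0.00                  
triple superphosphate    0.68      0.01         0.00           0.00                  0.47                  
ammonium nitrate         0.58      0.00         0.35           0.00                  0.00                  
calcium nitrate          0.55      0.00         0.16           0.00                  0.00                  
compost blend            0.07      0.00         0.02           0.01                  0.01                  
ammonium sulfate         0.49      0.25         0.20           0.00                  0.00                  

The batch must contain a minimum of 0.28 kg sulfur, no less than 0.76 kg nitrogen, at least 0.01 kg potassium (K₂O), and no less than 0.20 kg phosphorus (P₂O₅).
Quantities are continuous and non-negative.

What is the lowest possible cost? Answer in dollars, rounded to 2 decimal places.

Let x1 = kg of gypsum, x2 = kg of triple superphosphate, x3 = kg of ammonium nitrate, x4 = kg of calcium nitrate, x5 = kg of compost blend, x6 = kg of ammonium sulfate.
min 0.16x1 + 0.68x2 + 0.58x3 + 0.55x4 + 0.07x5 + 0.49x6 subject to:
  0.19x1 + 0.01x2 + 0.25x6 ≥ 0.28   (sulfur)
  0.35x3 + 0.16x4 + 0.02x5 + 0.2x6 ≥ 0.76   (nitrogen)
  0.01x5 ≥ 0.01   (potassium (K₂O))
  0.47x2 + 0.01x5 ≥ 0.2   (phosphorus (P₂O₅))
  x1, x2, x3, x4, x5, x6 ≥ 0.
The minimum-cost mix takes nothing from gypsum, calcium nitrate — only triple superphosphate, ammonium nitrate, compost blend, ammonium sulfate. The sulfur, nitrogen, potassium (K₂O), phosphorus (P₂O₅) requirements are met with equality.
That vertex is x2 = 0.4043, x3 = 1.484, x5 = 1, x6 = 1.104.
Hence cost = 0.68·0.4043 + 0.58·1.484 + 0.07·1 + 0.49·1.104 = $1.7466.

$1.75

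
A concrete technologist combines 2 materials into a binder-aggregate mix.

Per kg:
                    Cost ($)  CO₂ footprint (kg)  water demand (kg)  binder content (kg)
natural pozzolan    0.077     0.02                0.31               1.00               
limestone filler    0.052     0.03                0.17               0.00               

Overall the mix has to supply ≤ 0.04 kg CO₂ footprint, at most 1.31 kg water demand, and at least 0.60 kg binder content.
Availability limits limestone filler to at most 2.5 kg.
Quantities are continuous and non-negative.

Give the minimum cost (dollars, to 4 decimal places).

Treat it as an LP. Let x1 = kg of natural pozzolan, x2 = kg of limestone filler.
min 0.077x1 + 0.052x2 s.t.:
  0.02x1 + 0.03x2 ≤ 0.04   (CO₂ footprint)
  0.31x1 + 0.17x2 ≤ 1.31   (water demand)
  1x1 ≥ 0.6   (binder content)
  x2 ≤ 2.5
  x1, x2 ≥ 0.
The minimum-cost mix takes nothing from limestone filler — only natural pozzolan. There the binder content constraint is tight.
That vertex is x1 = 0.6.
Objective = 0.077·0.6 = 0.046200.

$0.0462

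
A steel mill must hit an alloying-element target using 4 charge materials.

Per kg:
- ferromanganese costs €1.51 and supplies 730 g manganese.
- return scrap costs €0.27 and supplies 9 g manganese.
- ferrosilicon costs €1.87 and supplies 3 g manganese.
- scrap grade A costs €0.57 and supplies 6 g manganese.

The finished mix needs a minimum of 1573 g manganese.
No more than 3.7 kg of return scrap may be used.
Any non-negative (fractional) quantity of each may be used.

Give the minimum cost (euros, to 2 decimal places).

Let x1 = kg of ferromanganese, x2 = kg of return scrap, x3 = kg of ferrosilicon, x4 = kg of scrap grade A.
Minimize 1.51x1 + 0.27x2 + 1.87x3 + 0.57x4 s.t.:
  730x1 + 9x2 + 3x3 + 6x4 ≥ 1573   (manganese)
  x2 ≤ 3.7
  x1, x2, x3, x4 ≥ 0.
The optimal basis is {ferromanganese}; return scrap, ferrosilicon, scrap grade A drop out. There the manganese constraint is tight.
Solving gives x1 = 2.155.
Objective = 1.51·2.155 = 3.2541.

€3.25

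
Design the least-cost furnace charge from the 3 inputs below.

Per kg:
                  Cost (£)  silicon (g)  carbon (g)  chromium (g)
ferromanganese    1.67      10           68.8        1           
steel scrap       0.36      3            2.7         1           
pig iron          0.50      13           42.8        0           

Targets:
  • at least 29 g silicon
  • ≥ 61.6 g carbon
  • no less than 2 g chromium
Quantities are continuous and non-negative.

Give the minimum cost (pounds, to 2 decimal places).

£1.60

Let x1 = kg of ferromanganese, x2 = kg of steel scrap, x3 = kg of pig iron.
min 1.67x1 + 0.36x2 + 0.5x3 with:
  10x1 + 3x2 + 13x3 ≥ 29   (silicon)
  68.8x1 + 2.7x2 + 42.8x3 ≥ 61.6   (carbon)
  1x1 + 1x2 ≥ 2   (chromium)
  x1, x2, x3 ≥ 0.
The optimal basis is {steel scrap, pig iron}; ferromanganese drops out. There the silicon and chromium constraints are tight.
Optimal quantities: steel scrap = 2 kg, pig iron = 1.769 kg.
Objective = 0.36·2 + 0.5·1.769 = 1.6045.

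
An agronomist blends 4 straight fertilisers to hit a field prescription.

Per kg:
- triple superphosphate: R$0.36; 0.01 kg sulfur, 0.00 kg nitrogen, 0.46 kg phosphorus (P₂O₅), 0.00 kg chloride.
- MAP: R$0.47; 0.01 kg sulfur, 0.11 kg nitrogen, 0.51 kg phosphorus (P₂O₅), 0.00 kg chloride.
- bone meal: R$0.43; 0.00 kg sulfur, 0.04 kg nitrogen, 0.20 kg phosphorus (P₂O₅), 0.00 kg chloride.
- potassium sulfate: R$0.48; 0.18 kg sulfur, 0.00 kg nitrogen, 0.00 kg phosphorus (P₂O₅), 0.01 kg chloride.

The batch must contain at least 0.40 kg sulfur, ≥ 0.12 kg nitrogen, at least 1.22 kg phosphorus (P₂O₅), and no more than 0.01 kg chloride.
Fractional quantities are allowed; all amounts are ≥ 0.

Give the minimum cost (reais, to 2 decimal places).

Set it up as a linear program. Let x1 = kg of triple superphosphate, x2 = kg of MAP, x3 = kg of bone meal, x4 = kg of potassium sulfate.
Minimise 0.36x1 + 0.47x2 + 0.43x3 + 0.48x4 with:
  0.01x1 + 0.01x2 + 0.18x4 ≥ 0.4   (sulfur)
  0.11x2 + 0.04x3 ≥ 0.12   (nitrogen)
  0.46x1 + 0.51x2 + 0.2x3 ≥ 1.22   (phosphorus (P₂O₅))
  0.01x4 ≤ 0.01   (chloride)
  x1, x2, x3, x4 ≥ 0.
At the optimum only triple superphosphate, MAP, potassium sulfate are positive (bone meal = 0). Binding constraints: sulfur, nitrogen, chloride.
That vertex is x1 = 20.91, x2 = 1.091, x4 = 1.
Hence cost = 0.36·20.91 + 0.47·1.091 + 0.48·1 = R$8.5204.

R$8.52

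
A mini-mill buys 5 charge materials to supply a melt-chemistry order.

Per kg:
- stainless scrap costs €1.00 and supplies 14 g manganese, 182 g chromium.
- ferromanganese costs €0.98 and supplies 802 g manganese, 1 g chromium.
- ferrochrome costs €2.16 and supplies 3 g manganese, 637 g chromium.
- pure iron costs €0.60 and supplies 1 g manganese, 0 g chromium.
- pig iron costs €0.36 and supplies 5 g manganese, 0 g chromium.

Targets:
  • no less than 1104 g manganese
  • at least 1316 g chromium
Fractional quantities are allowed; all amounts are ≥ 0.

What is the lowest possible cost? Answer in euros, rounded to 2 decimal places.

€5.80

Treat it as an LP. Let x1 = kg of stainless scrap, x2 = kg of ferromanganese, x3 = kg of ferrochrome, x4 = kg of pure iron, x5 = kg of pig iron.
Minimise 1x1 + 0.98x2 + 2.16x3 + 0.6x4 + 0.36x5 s.t.:
  14x1 + 802x2 + 3x3 + 1x4 + 5x5 ≥ 1104   (manganese)
  182x1 + 1x2 + 637x3 ≥ 1316   (chromium)
  x1, x2, x3, x4, x5 ≥ 0.
The minimum-cost mix takes nothing from stainless scrap, pure iron, pig iron — only ferromanganese, ferrochrome. There the manganese and chromium constraints are tight.
Optimal quantities: ferromanganese = 1.369 kg, ferrochrome = 2.064 kg.
Hence cost = 0.98·1.369 + 2.16·2.064 = €5.7999.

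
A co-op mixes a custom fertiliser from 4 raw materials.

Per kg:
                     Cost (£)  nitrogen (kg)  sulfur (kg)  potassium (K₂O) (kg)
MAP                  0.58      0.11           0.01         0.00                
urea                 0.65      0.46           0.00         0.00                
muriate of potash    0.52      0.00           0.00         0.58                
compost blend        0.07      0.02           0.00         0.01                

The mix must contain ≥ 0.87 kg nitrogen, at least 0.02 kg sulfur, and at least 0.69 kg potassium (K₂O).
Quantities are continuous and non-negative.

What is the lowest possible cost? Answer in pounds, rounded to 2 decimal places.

£2.70

Let x1 = kg of MAP, x2 = kg of urea, x3 = kg of muriate of potash, x4 = kg of compost blend.
Minimise 0.58x1 + 0.65x2 + 0.52x3 + 0.07x4 subject to:
  0.11x1 + 0.46x2 + 0.02x4 ≥ 0.87   (nitrogen)
  0.01x1 ≥ 0.02   (sulfur)
  0.58x3 + 0.01x4 ≥ 0.69   (potassium (K₂O))
  x1, x2, x3, x4 ≥ 0.
The cheapest feasible vertex uses only MAP, urea, muriate of potash; compost blend is not used. Binding constraints: nitrogen, sulfur, potassium (K₂O).
Optimal quantities: MAP = 2 kg, urea = 1.413 kg, muriate of potash = 1.19 kg.
Objective = 0.58·2 + 0.65·1.413 + 0.52·1.19 = 2.6973.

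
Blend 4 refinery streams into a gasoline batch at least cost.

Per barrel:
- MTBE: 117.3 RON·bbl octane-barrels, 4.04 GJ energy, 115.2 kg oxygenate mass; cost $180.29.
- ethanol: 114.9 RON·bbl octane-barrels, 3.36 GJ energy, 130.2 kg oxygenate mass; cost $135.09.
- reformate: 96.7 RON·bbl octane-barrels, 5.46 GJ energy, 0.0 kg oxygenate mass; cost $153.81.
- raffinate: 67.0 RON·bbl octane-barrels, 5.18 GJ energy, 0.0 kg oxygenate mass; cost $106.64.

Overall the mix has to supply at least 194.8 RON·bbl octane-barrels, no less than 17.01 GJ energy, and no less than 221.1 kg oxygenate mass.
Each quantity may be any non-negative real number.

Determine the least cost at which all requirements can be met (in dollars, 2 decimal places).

This is a linear program. Let x1 = barrels of MTBE, x2 = barrels of ethanol, x3 = barrels of reformate, x4 = barrels of raffinate.
Minimize 180.29x1 + 135.09x2 + 153.81x3 + 106.64x4 s.t.:
  117.3x1 + 114.9x2 + 96.7x3 + 67x4 ≥ 194.8   (octane-barrels)
  4.04x1 + 3.36x2 + 5.46x3 + 5.18x4 ≥ 17.01   (energy)
  115.2x1 + 130.2x2 ≥ 221.1   (oxygenate mass)
  x1, x2, x3, x4 ≥ 0.
The cheapest feasible vertex uses only ethanol, raffinate; MTBE, reformate are not used. The energy and oxygenate mass requirements are met with equality.
Solving gives x2 = 1.69816, x4 = 2.18228.
Cost = 135.09·1.69816 + 106.64·2.18228 = 462.1228.

$462.12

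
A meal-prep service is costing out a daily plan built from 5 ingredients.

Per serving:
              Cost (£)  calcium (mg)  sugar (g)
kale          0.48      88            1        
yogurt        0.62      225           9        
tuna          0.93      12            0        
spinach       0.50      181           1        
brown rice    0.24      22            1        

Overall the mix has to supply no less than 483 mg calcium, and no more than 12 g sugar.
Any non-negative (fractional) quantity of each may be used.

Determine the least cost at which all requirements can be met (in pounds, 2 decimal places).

Set it up as a linear program. Let x1 = servings of kale, x2 = servings of yogurt, x3 = servings of tuna, x4 = servings of spinach, x5 = servings of brown rice.
Minimise 0.48x1 + 0.62x2 + 0.93x3 + 0.5x4 + 0.24x5 subject to:
  88x1 + 225x2 + 12x3 + 181x4 + 22x5 ≥ 483   (calcium)
  1x1 + 9x2 + 1x4 + 1x5 ≤ 12   (sugar)
  x1, x2, x3, x4, x5 ≥ 0.
At the optimum only yogurt, spinach are positive (kale, tuna, brown rice = 0). The calcium and sugar requirements are met with equality.
So yogurt = 1.203 servings, spinach = 1.173 servings.
Objective = 0.62·1.203 + 0.5·1.173 = 1.3324.

£1.33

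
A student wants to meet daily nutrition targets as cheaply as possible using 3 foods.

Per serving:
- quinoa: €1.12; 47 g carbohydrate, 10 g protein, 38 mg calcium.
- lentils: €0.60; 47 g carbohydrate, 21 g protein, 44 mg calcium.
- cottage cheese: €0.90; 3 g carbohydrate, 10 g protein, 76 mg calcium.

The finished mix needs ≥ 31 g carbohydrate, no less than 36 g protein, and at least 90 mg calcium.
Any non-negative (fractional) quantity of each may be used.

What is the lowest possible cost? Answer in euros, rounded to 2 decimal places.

Let x1 = servings of quinoa, x2 = servings of lentils, x3 = servings of cottage cheese.
Minimize 1.12x1 + 0.6x2 + 0.9x3 with:
  47x1 + 47x2 + 3x3 ≥ 31   (carbohydrate)
  10x1 + 21x2 + 10x3 ≥ 36   (protein)
  38x1 + 44x2 + 76x3 ≥ 90   (calcium)
  x1, x2, x3 ≥ 0.
At the optimum only lentils, cottage cheese are positive (quinoa = 0). The protein and calcium requirements are met with equality.
That vertex is x2 = 1.588, x3 = 0.2647.
Total cost: 0.6·1.588 + 0.9·0.2647 = 1.1910.

€1.19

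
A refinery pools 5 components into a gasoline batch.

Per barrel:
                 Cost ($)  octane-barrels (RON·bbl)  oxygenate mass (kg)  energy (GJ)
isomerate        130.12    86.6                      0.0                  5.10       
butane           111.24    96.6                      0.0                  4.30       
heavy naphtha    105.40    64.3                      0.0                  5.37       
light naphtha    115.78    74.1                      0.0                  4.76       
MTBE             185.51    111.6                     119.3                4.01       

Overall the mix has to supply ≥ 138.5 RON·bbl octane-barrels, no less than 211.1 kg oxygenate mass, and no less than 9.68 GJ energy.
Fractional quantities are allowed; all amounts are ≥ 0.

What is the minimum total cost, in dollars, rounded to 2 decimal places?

$378.98

This is a linear program. Let x1 = barrels of isomerate, x2 = barrels of butane, x3 = barrels of heavy naphtha, x4 = barrels of light naphtha, x5 = barrels of MTBE.
min 130.12x1 + 111.24x2 + 105.4x3 + 115.78x4 + 185.51x5 s.t.:
  86.6x1 + 96.6x2 + 64.3x3 + 74.1x4 + 111.6x5 ≥ 138.5   (octane-barrels)
  119.3x5 ≥ 211.1   (oxygenate mass)
  5.1x1 + 4.3x2 + 5.37x3 + 4.76x4 + 4.01x5 ≥ 9.68   (energy)
  x1, x2, x3, x4, x5 ≥ 0.
The cheapest feasible vertex uses only heavy naphtha, MTBE; isomerate, butane, light naphtha are not used. Binding constraints: oxygenate mass and energy.
So heavy naphtha = 0.48126 barrels, MTBE = 1.7695 barrels.
Hence cost = 105.4·0.48126 + 185.51·1.7695 = $378.9847.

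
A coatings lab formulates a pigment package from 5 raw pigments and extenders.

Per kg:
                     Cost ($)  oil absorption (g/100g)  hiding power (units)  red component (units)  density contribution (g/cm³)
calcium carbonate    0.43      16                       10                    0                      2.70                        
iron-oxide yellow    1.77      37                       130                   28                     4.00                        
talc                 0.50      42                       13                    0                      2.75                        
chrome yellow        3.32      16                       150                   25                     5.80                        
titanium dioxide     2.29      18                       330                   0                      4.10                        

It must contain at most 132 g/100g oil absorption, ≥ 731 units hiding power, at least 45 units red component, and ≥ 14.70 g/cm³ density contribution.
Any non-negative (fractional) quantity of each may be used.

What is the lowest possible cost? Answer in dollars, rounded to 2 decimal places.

This is a linear program. Let x1 = kg of calcium carbonate, x2 = kg of iron-oxide yellow, x3 = kg of talc, x4 = kg of chrome yellow, x5 = kg of titanium dioxide.
min 0.43x1 + 1.77x2 + 0.5x3 + 3.32x4 + 2.29x5 s.t.:
  16x1 + 37x2 + 42x3 + 16x4 + 18x5 ≤ 132   (oil absorption)
  10x1 + 130x2 + 13x3 + 150x4 + 330x5 ≥ 731   (hiding power)
  28x2 + 25x4 ≥ 45   (red component)
  2.7x1 + 4x2 + 2.75x3 + 5.8x4 + 4.1x5 ≥ 14.7   (density contribution)
  x1, x2, x3, x4, x5 ≥ 0.
The optimal basis is {calcium carbonate, iron-oxide yellow, titanium dioxide}; talc, chrome yellow drop out. There the hiding power, red component, density contribution constraints are tight.
That vertex is x1 = 0.693, x2 = 1.607, x5 = 1.561.
Hence cost = 0.43·0.693 + 1.77·1.607 + 2.29·1.561 = $6.7171.

$6.72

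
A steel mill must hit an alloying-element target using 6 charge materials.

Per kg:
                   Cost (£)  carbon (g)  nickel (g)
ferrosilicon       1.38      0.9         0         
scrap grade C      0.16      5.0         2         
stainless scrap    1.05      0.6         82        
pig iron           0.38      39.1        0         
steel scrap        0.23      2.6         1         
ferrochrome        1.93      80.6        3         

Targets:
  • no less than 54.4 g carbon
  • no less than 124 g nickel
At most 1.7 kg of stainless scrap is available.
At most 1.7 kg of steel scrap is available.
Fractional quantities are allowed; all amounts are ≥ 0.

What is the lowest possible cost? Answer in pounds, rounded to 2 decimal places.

£2.11

Set it up as a linear program. Let x1 = kg of ferrosilicon, x2 = kg of scrap grade C, x3 = kg of stainless scrap, x4 = kg of pig iron, x5 = kg of steel scrap, x6 = kg of ferrochrome.
Minimise 1.38x1 + 0.16x2 + 1.05x3 + 0.38x4 + 0.23x5 + 1.93x6 subject to:
  0.9x1 + 5x2 + 0.6x3 + 39.1x4 + 2.6x5 + 80.6x6 ≥ 54.4   (carbon)
  2x2 + 82x3 + 1x5 + 3x6 ≥ 124   (nickel)
  x3 ≤ 1.7
  x5 ≤ 1.7
  x1, x2, x3, x4, x5, x6 ≥ 0.
The cheapest feasible vertex uses only stainless scrap, pig iron; ferrosilicon, scrap grade C, steel scrap, ferrochrome are not used. The carbon and nickel requirements are met with equality.
So stainless scrap = 1.512 kg, pig iron = 1.368 kg.
Hence cost = 1.05·1.512 + 0.38·1.368 = £2.1074.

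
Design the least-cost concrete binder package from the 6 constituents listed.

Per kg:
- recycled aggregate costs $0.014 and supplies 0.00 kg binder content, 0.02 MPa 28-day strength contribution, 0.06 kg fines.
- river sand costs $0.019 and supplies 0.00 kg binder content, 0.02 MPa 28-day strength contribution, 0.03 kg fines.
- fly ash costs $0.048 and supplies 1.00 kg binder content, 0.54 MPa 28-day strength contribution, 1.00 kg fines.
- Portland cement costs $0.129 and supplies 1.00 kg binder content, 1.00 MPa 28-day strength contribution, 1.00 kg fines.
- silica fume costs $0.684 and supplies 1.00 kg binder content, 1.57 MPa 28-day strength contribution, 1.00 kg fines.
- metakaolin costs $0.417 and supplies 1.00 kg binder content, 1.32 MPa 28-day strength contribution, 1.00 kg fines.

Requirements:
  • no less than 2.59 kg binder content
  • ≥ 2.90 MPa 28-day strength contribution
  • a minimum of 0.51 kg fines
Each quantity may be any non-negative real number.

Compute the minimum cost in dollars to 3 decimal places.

Let x1 = kg of recycled aggregate, x2 = kg of river sand, x3 = kg of fly ash, x4 = kg of Portland cement, x5 = kg of silica fume, x6 = kg of metakaolin.
min 0.014x1 + 0.019x2 + 0.048x3 + 0.129x4 + 0.684x5 + 0.417x6 subject to:
  1x3 + 1x4 + 1x5 + 1x6 ≥ 2.59   (binder content)
  0.02x1 + 0.02x2 + 0.54x3 + 1x4 + 1.57x5 + 1.32x6 ≥ 2.9   (28-day strength contribution)
  0.06x1 + 0.03x2 + 1x3 + 1x4 + 1x5 + 1x6 ≥ 0.51   (fines)
  x1, x2, x3, x4, x5, x6 ≥ 0.
The cheapest feasible vertex uses only fly ash; recycled aggregate, river sand, Portland cement, silica fume, metakaolin are not used. The 28-day strength contribution requirement is met with equality.
So fly ash = 5.37 kg.
Objective = 0.048·5.37 = 0.25776.

$0.258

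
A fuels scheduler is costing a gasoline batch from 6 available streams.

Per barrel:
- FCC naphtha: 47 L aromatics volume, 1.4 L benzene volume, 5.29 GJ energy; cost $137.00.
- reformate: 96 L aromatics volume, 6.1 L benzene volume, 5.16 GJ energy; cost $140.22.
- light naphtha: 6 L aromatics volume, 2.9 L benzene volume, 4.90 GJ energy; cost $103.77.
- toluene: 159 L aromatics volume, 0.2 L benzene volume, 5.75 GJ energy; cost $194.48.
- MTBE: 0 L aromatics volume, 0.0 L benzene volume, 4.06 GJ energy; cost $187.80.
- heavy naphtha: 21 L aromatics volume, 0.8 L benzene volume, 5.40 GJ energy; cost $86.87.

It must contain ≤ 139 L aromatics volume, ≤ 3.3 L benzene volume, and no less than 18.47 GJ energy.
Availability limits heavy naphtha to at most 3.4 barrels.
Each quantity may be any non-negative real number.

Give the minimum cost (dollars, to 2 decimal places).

Let x1 = barrels of FCC naphtha, x2 = barrels of reformate, x3 = barrels of light naphtha, x4 = barrels of toluene, x5 = barrels of MTBE, x6 = barrels of heavy naphtha.
Minimise 137x1 + 140.22x2 + 103.77x3 + 194.48x4 + 187.8x5 + 86.87x6 subject to:
  47x1 + 96x2 + 6x3 + 159x4 + 21x6 ≤ 139   (aromatics volume)
  1.4x1 + 6.1x2 + 2.9x3 + 0.2x4 + 0.8x6 ≤ 3.3   (benzene volume)
  5.29x1 + 5.16x2 + 4.9x3 + 5.75x4 + 4.06x5 + 5.4x6 ≥ 18.47   (energy)
  x6 ≤ 3.4
  x1, x2, x3, x4, x5, x6 ≥ 0.
The minimum-cost mix takes nothing from FCC naphtha, reformate, toluene, MTBE — only light naphtha, heavy naphtha. There the energy and the heavy naphtha cap constraints are tight.
So light naphtha = 0.02245 barrels, heavy naphtha = 3.4 barrels.
Total cost: 103.77·0.02245 + 86.87·3.4 = 297.6876.

$297.69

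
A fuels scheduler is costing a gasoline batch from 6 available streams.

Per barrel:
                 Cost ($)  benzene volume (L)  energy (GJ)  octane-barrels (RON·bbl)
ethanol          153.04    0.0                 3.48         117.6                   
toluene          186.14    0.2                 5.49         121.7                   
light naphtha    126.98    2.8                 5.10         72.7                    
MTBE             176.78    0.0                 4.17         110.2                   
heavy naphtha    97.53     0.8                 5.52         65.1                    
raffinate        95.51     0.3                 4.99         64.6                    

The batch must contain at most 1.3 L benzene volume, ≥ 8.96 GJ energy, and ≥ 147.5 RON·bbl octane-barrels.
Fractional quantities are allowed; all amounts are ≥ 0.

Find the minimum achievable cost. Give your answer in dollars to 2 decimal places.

$208.33

Treat it as an LP. Let x1 = barrels of ethanol, x2 = barrels of toluene, x3 = barrels of light naphtha, x4 = barrels of MTBE, x5 = barrels of heavy naphtha, x6 = barrels of raffinate.
min 153.04x1 + 186.14x2 + 126.98x3 + 176.78x4 + 97.53x5 + 95.51x6 with:
  0.2x2 + 2.8x3 + 0.8x5 + 0.3x6 ≤ 1.3   (benzene volume)
  3.48x1 + 5.49x2 + 5.1x3 + 4.17x4 + 5.52x5 + 4.99x6 ≥ 8.96   (energy)
  117.6x1 + 121.7x2 + 72.7x3 + 110.2x4 + 65.1x5 + 64.6x6 ≥ 147.5   (octane-barrels)
  x1, x2, x3, x4, x5, x6 ≥ 0.
The cheapest feasible vertex uses only ethanol, heavy naphtha; toluene, light naphtha, MTBE, raffinate are not used. The energy and octane-barrels requirements are met with equality.
So ethanol = 0.54638 barrels, heavy naphtha = 1.2787 barrels.
Objective = 153.04·0.54638 + 97.53·1.2787 = 208.3296.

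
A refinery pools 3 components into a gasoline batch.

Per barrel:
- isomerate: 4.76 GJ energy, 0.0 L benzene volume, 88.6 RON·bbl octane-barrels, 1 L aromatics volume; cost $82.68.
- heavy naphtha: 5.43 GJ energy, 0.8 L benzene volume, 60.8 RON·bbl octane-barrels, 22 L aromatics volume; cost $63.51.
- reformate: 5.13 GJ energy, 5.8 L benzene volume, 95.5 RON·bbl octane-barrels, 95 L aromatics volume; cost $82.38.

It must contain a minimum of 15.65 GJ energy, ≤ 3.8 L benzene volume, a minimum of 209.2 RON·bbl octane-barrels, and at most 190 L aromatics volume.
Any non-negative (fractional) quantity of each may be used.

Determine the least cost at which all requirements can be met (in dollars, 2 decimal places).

Let x1 = barrels of isomerate, x2 = barrels of heavy naphtha, x3 = barrels of reformate.
Minimise 82.68x1 + 63.51x2 + 82.38x3 s.t.:
  4.76x1 + 5.43x2 + 5.13x3 ≥ 15.65   (energy)
  0.8x2 + 5.8x3 ≤ 3.8   (benzene volume)
  88.6x1 + 60.8x2 + 95.5x3 ≥ 209.2   (octane-barrels)
  1x1 + 22x2 + 95x3 ≤ 190   (aromatics volume)
  x1, x2, x3 ≥ 0.
The optimal mix uses every input. There the energy, benzene volume, octane-barrels constraints are tight.
That vertex is x1 = 0.559, x2 = 2.0388, x3 = 0.37396.
Total cost: 82.68·0.559 + 63.51·2.0388 + 82.38·0.37396 = 206.5091.

$206.51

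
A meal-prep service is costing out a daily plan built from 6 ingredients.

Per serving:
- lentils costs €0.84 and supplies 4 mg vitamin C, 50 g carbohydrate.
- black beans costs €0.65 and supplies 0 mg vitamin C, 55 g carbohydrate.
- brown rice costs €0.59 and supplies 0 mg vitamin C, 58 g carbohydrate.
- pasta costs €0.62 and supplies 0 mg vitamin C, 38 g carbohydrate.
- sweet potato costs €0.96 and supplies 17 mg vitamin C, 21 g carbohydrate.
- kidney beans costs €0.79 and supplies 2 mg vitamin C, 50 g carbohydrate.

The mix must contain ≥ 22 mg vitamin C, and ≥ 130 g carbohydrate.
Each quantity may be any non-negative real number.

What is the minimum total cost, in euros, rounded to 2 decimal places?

€2.29

Set it up as a linear program. Let x1 = servings of lentils, x2 = servings of black beans, x3 = servings of brown rice, x4 = servings of pasta, x5 = servings of sweet potato, x6 = servings of kidney beans.
Minimize 0.84x1 + 0.65x2 + 0.59x3 + 0.62x4 + 0.96x5 + 0.79x6 s.t.:
  4x1 + 17x5 + 2x6 ≥ 22   (vitamin C)
  50x1 + 55x2 + 58x3 + 38x4 + 21x5 + 50x6 ≥ 130   (carbohydrate)
  x1, x2, x3, x4, x5, x6 ≥ 0.
The minimum-cost mix takes nothing from lentils, black beans, pasta, kidney beans — only brown rice, sweet potato. Binding constraints: vitamin C and carbohydrate.
So brown rice = 1.773 servings, sweet potato = 1.294 servings.
Total cost: 0.59·1.773 + 0.96·1.294 = 2.2883.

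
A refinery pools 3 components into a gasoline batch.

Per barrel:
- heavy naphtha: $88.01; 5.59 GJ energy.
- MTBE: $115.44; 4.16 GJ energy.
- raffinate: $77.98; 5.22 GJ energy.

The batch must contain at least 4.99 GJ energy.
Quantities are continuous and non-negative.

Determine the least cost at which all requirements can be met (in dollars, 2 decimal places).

$74.54

Let x1 = barrels of heavy naphtha, x2 = barrels of MTBE, x3 = barrels of raffinate.
Minimise 88.01x1 + 115.44x2 + 77.98x3 s.t.:
  5.59x1 + 4.16x2 + 5.22x3 ≥ 4.99   (energy)
  x1, x2, x3 ≥ 0.
The optimal basis is {raffinate}; heavy naphtha, MTBE drop out. The energy requirement is met with equality.
So raffinate = 0.9559 barrels.
Objective = 77.98·0.9559 = 74.5411.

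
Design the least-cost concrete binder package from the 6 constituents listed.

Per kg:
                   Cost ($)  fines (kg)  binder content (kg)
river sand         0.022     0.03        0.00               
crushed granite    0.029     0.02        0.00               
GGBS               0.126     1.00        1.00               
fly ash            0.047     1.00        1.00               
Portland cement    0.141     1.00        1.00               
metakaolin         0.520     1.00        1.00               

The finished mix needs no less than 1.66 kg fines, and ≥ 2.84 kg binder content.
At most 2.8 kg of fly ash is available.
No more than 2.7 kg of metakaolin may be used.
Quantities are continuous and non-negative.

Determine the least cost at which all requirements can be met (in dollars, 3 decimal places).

This is a linear program. Let x1 = kg of river sand, x2 = kg of crushed granite, x3 = kg of GGBS, x4 = kg of fly ash, x5 = kg of Portland cement, x6 = kg of metakaolin.
Minimise 0.022x1 + 0.029x2 + 0.126x3 + 0.047x4 + 0.141x5 + 0.52x6 s.t.:
  0.03x1 + 0.02x2 + 1x3 + 1x4 + 1x5 + 1x6 ≥ 1.66   (fines)
  1x3 + 1x4 + 1x5 + 1x6 ≥ 2.84   (binder content)
  x4 ≤ 2.8
  x6 ≤ 2.7
  x1, x2, x3, x4, x5, x6 ≥ 0.
The optimal basis is {GGBS, fly ash}; river sand, crushed granite, Portland cement, metakaolin drop out. There the binder content and the fly ash cap constraints are tight.
Solving gives x3 = 0.04, x4 = 2.8.
Cost = 0.126·0.04 + 0.047·2.8 = 0.13664.

$0.137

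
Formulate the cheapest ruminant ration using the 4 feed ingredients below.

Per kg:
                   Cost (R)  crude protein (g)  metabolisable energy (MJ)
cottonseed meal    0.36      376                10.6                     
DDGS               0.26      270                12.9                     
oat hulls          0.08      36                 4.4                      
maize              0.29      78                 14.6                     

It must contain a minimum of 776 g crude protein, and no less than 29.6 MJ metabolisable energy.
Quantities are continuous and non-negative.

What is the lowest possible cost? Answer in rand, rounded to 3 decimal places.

R0.745

Let x1 = kg of cottonseed meal, x2 = kg of DDGS, x3 = kg of oat hulls, x4 = kg of maize.
min 0.36x1 + 0.26x2 + 0.08x3 + 0.29x4 with:
  376x1 + 270x2 + 36x3 + 78x4 ≥ 776   (crude protein)
  10.6x1 + 12.9x2 + 4.4x3 + 14.6x4 ≥ 29.6   (metabolisable energy)
  x1, x2, x3, x4 ≥ 0.
At the optimum only cottonseed meal, DDGS are positive (oat hulls, maize = 0). There the crude protein and metabolisable energy constraints are tight.
Optimal quantities: cottonseed meal = 1.015 kg, DDGS = 1.46 kg.
Cost = 0.36·1.015 + 0.26·1.46 = 0.74500.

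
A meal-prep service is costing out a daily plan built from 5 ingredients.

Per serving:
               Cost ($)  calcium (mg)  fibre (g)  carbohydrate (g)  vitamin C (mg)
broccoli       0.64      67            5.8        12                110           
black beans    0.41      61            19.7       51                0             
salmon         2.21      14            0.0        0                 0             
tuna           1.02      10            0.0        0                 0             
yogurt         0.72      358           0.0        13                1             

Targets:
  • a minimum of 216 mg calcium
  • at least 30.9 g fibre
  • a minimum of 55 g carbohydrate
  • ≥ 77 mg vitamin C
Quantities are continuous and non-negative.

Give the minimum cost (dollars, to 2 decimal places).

$1.18

Set it up as a linear program. Let x1 = servings of broccoli, x2 = servings of black beans, x3 = servings of salmon, x4 = servings of tuna, x5 = servings of yogurt.
Minimise 0.64x1 + 0.41x2 + 2.21x3 + 1.02x4 + 0.72x5 s.t.:
  67x1 + 61x2 + 14x3 + 10x4 + 358x5 ≥ 216   (calcium)
  5.8x1 + 19.7x2 ≥ 30.9   (fibre)
  12x1 + 51x2 + 13x5 ≥ 55   (carbohydrate)
  110x1 + 1x5 ≥ 77   (vitamin C)
  x1, x2, x3, x4, x5 ≥ 0.
The optimal basis is {broccoli, black beans, yogurt}; salmon, tuna drop out. Binding constraints: calcium, fibre, vitamin C.
So broccoli = 0.6978 servings, black beans = 1.363 servings, yogurt = 0.2405 servings.
Hence cost = 0.64·0.6978 + 0.41·1.363 + 0.72·0.2405 = $1.1786.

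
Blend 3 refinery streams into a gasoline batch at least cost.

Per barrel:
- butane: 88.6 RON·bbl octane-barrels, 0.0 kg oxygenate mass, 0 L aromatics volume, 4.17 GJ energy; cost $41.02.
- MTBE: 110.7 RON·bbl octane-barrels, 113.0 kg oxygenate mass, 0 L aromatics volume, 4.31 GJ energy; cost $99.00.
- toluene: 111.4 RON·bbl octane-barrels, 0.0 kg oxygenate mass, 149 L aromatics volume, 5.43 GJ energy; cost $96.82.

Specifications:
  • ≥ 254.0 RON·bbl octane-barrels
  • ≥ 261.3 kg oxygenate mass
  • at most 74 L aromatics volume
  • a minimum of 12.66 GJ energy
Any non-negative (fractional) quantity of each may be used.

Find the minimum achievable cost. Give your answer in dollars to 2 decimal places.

$255.42

Treat it as an LP. Let x1 = barrels of butane, x2 = barrels of MTBE, x3 = barrels of toluene.
min 41.02x1 + 99x2 + 96.82x3 s.t.:
  88.6x1 + 110.7x2 + 111.4x3 ≥ 254   (octane-barrels)
  113x2 ≥ 261.3   (oxygenate mass)
  149x3 ≤ 74   (aromatics volume)
  4.17x1 + 4.31x2 + 5.43x3 ≥ 12.66   (energy)
  x1, x2, x3 ≥ 0.
The minimum-cost mix takes nothing from toluene — only butane, MTBE. There the oxygenate mass and energy constraints are tight.
So butane = 0.64595 barrels, MTBE = 2.3124 barrels.
Objective = 41.02·0.64595 + 99·2.3124 = 255.4245.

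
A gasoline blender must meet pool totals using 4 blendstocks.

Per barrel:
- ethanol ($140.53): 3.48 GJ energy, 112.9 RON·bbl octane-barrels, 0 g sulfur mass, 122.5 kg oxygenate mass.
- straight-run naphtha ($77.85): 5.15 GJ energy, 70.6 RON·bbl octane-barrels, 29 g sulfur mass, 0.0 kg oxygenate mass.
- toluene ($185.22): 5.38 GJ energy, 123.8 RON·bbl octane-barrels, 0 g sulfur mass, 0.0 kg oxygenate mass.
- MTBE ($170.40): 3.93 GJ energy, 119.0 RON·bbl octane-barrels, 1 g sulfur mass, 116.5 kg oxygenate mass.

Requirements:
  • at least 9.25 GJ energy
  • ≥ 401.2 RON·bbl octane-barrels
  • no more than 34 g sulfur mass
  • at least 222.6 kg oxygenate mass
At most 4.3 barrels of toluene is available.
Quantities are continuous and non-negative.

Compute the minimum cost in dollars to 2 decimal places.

Let x1 = barrels of ethanol, x2 = barrels of straight-run naphtha, x3 = barrels of toluene, x4 = barrels of MTBE.
min 140.53x1 + 77.85x2 + 185.22x3 + 170.4x4 s.t.:
  3.48x1 + 5.15x2 + 5.38x3 + 3.93x4 ≥ 9.25   (energy)
  112.9x1 + 70.6x2 + 123.8x3 + 119x4 ≥ 401.2   (octane-barrels)
  29x2 + 1x4 ≤ 34   (sulfur mass)
  122.5x1 + 116.5x4 ≥ 222.6   (oxygenate mass)
  x3 ≤ 4.3
  x1, x2, x3, x4 ≥ 0.
At the optimum only ethanol, straight-run naphtha are positive (toluene, MTBE = 0). Binding constraints: octane-barrels and sulfur mass.
Optimal quantities: ethanol = 2.82044 barrels, straight-run naphtha = 1.17241 barrels.
Total cost: 140.53·2.82044 + 77.85·1.17241 = 487.6286.

$487.63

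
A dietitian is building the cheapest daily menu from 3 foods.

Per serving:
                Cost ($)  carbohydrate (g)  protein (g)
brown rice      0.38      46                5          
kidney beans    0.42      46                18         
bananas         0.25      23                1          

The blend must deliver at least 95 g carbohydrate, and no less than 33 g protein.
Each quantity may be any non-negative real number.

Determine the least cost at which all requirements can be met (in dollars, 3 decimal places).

$0.855

Treat it as an LP. Let x1 = servings of brown rice, x2 = servings of kidney beans, x3 = servings of bananas.
Minimise 0.38x1 + 0.42x2 + 0.25x3 s.t.:
  46x1 + 46x2 + 23x3 ≥ 95   (carbohydrate)
  5x1 + 18x2 + 1x3 ≥ 33   (protein)
  x1, x2, x3 ≥ 0.
The minimum-cost mix takes nothing from bananas — only brown rice, kidney beans. Binding constraints: carbohydrate and protein.
That vertex is x1 = 0.32107, x2 = 1.7441.
Hence cost = 0.38·0.32107 + 0.42·1.7441 = $0.85453.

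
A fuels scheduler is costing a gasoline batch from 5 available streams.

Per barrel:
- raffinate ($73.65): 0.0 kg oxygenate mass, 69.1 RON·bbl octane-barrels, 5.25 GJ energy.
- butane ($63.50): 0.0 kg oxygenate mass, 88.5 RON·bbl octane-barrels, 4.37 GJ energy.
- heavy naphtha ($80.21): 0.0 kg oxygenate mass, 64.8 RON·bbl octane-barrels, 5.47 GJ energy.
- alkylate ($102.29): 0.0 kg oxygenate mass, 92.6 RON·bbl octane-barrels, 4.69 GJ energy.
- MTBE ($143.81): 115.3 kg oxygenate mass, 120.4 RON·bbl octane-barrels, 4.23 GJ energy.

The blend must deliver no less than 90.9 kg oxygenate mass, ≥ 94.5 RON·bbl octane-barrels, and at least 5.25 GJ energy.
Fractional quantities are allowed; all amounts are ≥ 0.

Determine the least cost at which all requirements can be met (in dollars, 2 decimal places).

Set it up as a linear program. Let x1 = barrels of raffinate, x2 = barrels of butane, x3 = barrels of heavy naphtha, x4 = barrels of alkylate, x5 = barrels of MTBE.
min 73.65x1 + 63.5x2 + 80.21x3 + 102.29x4 + 143.81x5 s.t.:
  115.3x5 ≥ 90.9   (oxygenate mass)
  69.1x1 + 88.5x2 + 64.8x3 + 92.6x4 + 120.4x5 ≥ 94.5   (octane-barrels)
  5.25x1 + 4.37x2 + 5.47x3 + 4.69x4 + 4.23x5 ≥ 5.25   (energy)
  x1, x2, x3, x4, x5 ≥ 0.
The cheapest feasible vertex uses only raffinate, MTBE; butane, heavy naphtha, alkylate are not used. The oxygenate mass and energy requirements are met with equality.
So raffinate = 0.36479 barrels, MTBE = 0.78838 barrels.
Total cost: 73.65·0.36479 + 143.81·0.78838 = 140.2437.

$140.24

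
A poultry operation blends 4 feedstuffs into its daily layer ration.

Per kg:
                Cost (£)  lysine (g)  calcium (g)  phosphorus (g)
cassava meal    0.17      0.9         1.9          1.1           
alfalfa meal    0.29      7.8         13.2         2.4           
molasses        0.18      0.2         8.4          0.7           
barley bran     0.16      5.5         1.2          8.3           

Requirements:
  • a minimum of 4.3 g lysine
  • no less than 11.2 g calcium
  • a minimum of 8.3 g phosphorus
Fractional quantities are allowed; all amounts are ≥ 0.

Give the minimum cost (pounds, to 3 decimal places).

Treat it as an LP. Let x1 = kg of cassava meal, x2 = kg of alfalfa meal, x3 = kg of molasses, x4 = kg of barley bran.
Minimise 0.17x1 + 0.29x2 + 0.18x3 + 0.16x4 with:
  0.9x1 + 7.8x2 + 0.2x3 + 5.5x4 ≥ 4.3   (lysine)
  1.9x1 + 13.2x2 + 8.4x3 + 1.2x4 ≥ 11.2   (calcium)
  1.1x1 + 2.4x2 + 0.7x3 + 8.3x4 ≥ 8.3   (phosphorus)
  x1, x2, x3, x4 ≥ 0.
At the optimum only alfalfa meal, barley bran are positive (cassava meal, molasses = 0). There the calcium and phosphorus constraints are tight.
So alfalfa meal = 0.778 kg, barley bran = 0.775 kg.
Total cost: 0.29·0.778 + 0.16·0.775 = 0.34962.

£0.350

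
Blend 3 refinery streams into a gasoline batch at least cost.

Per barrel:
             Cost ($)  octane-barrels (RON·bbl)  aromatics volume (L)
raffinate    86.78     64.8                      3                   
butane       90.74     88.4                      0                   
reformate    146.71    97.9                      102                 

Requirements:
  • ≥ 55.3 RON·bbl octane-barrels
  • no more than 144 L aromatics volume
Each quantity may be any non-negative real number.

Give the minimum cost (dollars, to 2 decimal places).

This is a linear program. Let x1 = barrels of raffinate, x2 = barrels of butane, x3 = barrels of reformate.
min 86.78x1 + 90.74x2 + 146.71x3 subject to:
  64.8x1 + 88.4x2 + 97.9x3 ≥ 55.3   (octane-barrels)
  3x1 + 102x3 ≤ 144   (aromatics volume)
  x1, x2, x3 ≥ 0.
At the optimum only butane is positive (raffinate, reformate = 0). The octane-barrels requirement is met with equality.
Optimal quantities: butane = 0.62557 barrels.
Cost = 90.74·0.62557 = 56.7642.

$56.76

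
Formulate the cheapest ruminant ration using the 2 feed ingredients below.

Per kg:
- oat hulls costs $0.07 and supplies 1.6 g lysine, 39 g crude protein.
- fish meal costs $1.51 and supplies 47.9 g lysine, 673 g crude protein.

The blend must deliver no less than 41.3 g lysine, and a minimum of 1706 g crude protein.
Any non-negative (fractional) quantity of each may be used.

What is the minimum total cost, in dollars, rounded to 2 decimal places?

$3.06

This is a linear program. Let x1 = kg of oat hulls, x2 = kg of fish meal.
min 0.07x1 + 1.51x2 subject to:
  1.6x1 + 47.9x2 ≥ 41.3   (lysine)
  39x1 + 673x2 ≥ 1706   (crude protein)
  x1, x2 ≥ 0.
At the optimum only oat hulls is positive (fish meal = 0). There the crude protein constraint is tight.
Solving gives x1 = 43.74.
Objective = 0.07·43.74 = 3.0618.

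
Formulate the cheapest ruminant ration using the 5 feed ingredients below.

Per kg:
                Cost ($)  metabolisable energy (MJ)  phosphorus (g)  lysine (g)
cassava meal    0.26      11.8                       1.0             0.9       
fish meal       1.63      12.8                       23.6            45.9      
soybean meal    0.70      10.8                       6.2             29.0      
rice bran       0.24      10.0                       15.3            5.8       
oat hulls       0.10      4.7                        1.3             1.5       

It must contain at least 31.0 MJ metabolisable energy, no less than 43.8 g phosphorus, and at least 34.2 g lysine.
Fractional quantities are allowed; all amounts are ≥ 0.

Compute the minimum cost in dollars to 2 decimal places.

Let x1 = kg of cassava meal, x2 = kg of fish meal, x3 = kg of soybean meal, x4 = kg of rice bran, x5 = kg of oat hulls.
Minimize 0.26x1 + 1.63x2 + 0.7x3 + 0.24x4 + 0.1x5 with:
  11.8x1 + 12.8x2 + 10.8x3 + 10x4 + 4.7x5 ≥ 31   (metabolisable energy)
  1x1 + 23.6x2 + 6.2x3 + 15.3x4 + 1.3x5 ≥ 43.8   (phosphorus)
  0.9x1 + 45.9x2 + 29x3 + 5.8x4 + 1.5x5 ≥ 34.2   (lysine)
  x1, x2, x3, x4, x5 ≥ 0.
The cheapest feasible vertex uses only soybean meal, rice bran; cassava meal, fish meal, oat hulls are not used. The phosphorus and lysine requirements are met with equality.
Solving gives x3 = 0.6603, x4 = 2.595.
Cost = 0.7·0.6603 + 0.24·2.595 = 1.08501.

$1.09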